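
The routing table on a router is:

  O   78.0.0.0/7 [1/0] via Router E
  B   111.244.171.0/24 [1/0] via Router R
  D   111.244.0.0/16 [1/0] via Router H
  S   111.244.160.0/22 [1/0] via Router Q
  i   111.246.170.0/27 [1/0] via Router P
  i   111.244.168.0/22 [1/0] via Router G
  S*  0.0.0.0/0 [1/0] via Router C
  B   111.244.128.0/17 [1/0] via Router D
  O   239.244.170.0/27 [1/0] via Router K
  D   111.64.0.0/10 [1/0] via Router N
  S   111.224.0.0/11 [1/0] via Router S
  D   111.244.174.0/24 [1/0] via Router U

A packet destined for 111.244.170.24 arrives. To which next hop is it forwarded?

Router G

Routes whose prefix contains 111.244.170.24:
  0.0.0.0/0 (default, matches everything) -> Router C
  111.224.0.0/11 (111.224.0.0 - 111.255.255.255) -> Router S
  111.244.0.0/16 (111.244.0.0 - 111.244.255.255) -> Router H
  111.244.128.0/17 (111.244.128.0 - 111.244.255.255) -> Router D
  111.244.168.0/22 (111.244.168.0 - 111.244.171.255) -> Router G
More-specific entries that do NOT match:
  111.246.170.0/27 (111.246.170.0 - 111.246.170.31) does not contain 111.244.170.24
  239.244.170.0/27 (239.244.170.0 - 239.244.170.31) does not contain 111.244.170.24
  111.244.171.0/24 (111.244.171.0 - 111.244.171.255) does not contain 111.244.170.24
  111.244.174.0/24 (111.244.174.0 - 111.244.174.255) does not contain 111.244.170.24
Longest matching prefix is /22 -> next hop Router G.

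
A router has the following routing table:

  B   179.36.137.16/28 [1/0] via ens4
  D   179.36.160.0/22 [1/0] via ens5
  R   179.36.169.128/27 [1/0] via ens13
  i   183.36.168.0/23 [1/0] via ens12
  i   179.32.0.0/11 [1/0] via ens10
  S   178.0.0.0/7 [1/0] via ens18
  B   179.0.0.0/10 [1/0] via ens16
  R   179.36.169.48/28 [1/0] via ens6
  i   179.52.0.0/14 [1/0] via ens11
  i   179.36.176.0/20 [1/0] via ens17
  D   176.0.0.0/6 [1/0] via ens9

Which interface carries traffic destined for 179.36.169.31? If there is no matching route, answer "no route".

ens10

Routes whose prefix contains 179.36.169.31:
  176.0.0.0/6 (176.0.0.0 - 179.255.255.255) -> ens9
  178.0.0.0/7 (178.0.0.0 - 179.255.255.255) -> ens18
  179.0.0.0/10 (179.0.0.0 - 179.63.255.255) -> ens16
  179.32.0.0/11 (179.32.0.0 - 179.63.255.255) -> ens10
More-specific entries that do NOT match:
  179.36.137.16/28 (179.36.137.16 - 179.36.137.31) does not contain 179.36.169.31
  179.36.169.48/28 (179.36.169.48 - 179.36.169.63) does not contain 179.36.169.31
  179.36.169.128/27 (179.36.169.128 - 179.36.169.159) does not contain 179.36.169.31
  183.36.168.0/23 (183.36.168.0 - 183.36.169.255) does not contain 179.36.169.31
  179.36.160.0/22 (179.36.160.0 - 179.36.163.255) does not contain 179.36.169.31
  179.36.176.0/20 (179.36.176.0 - 179.36.191.255) does not contain 179.36.169.31
  179.52.0.0/14 (179.52.0.0 - 179.55.255.255) does not contain 179.36.169.31
Longest matching prefix is /11 -> interface ens10.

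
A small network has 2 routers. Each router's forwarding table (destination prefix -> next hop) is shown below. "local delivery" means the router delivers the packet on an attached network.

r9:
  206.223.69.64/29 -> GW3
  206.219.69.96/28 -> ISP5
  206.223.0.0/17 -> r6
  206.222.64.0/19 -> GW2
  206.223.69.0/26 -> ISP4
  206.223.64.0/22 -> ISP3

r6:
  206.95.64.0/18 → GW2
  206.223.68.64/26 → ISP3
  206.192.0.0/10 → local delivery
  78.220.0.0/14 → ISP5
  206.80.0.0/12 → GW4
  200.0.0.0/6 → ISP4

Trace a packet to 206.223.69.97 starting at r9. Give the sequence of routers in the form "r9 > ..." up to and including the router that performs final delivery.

At r9: longest match for 206.223.69.97 is 206.223.0.0/17 -> r6
At r6: longest match for 206.223.69.97 is 206.192.0.0/10 -> local delivery

r9 > r6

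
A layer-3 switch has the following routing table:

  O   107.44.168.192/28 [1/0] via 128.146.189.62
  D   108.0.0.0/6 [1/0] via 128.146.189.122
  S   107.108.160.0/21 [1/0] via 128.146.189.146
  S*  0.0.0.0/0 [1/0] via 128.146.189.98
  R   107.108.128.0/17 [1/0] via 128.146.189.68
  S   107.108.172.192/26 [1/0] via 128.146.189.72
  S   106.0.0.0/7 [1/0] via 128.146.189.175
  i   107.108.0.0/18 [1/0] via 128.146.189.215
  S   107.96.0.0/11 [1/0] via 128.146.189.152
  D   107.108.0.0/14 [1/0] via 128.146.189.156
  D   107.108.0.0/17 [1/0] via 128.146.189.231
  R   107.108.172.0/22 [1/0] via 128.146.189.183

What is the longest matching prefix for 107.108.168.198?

Entries matching 107.108.168.198:
  0.0.0.0/0 (default, matches everything)
  106.0.0.0/7 (106.0.0.0 - 107.255.255.255)
  107.96.0.0/11 (107.96.0.0 - 107.127.255.255)
  107.108.0.0/14 (107.108.0.0 - 107.111.255.255)
  107.108.128.0/17 (107.108.128.0 - 107.108.255.255)
Most specific is 107.108.128.0/17.

107.108.128.0/17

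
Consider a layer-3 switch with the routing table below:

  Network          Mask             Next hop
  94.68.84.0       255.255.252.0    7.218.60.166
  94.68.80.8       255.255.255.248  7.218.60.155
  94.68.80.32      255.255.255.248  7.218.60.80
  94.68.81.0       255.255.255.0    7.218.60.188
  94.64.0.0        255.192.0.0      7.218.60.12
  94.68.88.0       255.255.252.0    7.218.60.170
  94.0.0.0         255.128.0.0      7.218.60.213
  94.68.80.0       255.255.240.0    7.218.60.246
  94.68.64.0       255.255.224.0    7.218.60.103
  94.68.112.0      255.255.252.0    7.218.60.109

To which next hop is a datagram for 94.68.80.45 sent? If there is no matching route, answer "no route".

Routes whose prefix contains 94.68.80.45:
  94.0.0.0/9 (94.0.0.0 - 94.127.255.255) -> 7.218.60.213
  94.64.0.0/10 (94.64.0.0 - 94.127.255.255) -> 7.218.60.12
  94.68.64.0/19 (94.68.64.0 - 94.68.95.255) -> 7.218.60.103
  94.68.80.0/20 (94.68.80.0 - 94.68.95.255) -> 7.218.60.246
More-specific entries that do NOT match:
  94.68.80.8/29 (94.68.80.8 - 94.68.80.15) does not contain 94.68.80.45
  94.68.80.32/29 (94.68.80.32 - 94.68.80.39) does not contain 94.68.80.45
  94.68.81.0/24 (94.68.81.0 - 94.68.81.255) does not contain 94.68.80.45
  94.68.84.0/22 (94.68.84.0 - 94.68.87.255) does not contain 94.68.80.45
  94.68.88.0/22 (94.68.88.0 - 94.68.91.255) does not contain 94.68.80.45
  94.68.112.0/22 (94.68.112.0 - 94.68.115.255) does not contain 94.68.80.45
Longest matching prefix is /20 -> next hop 7.218.60.246.

7.218.60.246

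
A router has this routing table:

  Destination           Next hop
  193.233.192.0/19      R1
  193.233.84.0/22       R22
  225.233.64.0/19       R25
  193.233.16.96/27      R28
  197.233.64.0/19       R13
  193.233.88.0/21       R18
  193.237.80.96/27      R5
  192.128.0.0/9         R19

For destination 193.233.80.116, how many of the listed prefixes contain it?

0

No listed prefix contains 193.233.80.116.
Total matching entries: 0.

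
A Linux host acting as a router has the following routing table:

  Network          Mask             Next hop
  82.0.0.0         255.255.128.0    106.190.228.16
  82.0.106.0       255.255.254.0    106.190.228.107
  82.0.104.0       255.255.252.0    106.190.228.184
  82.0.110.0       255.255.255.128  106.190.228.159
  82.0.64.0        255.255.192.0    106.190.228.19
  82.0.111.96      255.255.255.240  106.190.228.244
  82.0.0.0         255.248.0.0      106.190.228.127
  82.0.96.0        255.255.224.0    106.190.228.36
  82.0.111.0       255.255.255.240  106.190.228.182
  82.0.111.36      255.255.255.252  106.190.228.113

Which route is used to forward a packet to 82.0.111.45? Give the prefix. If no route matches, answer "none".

82.0.96.0/19

Entries matching 82.0.111.45:
  82.0.0.0/13 (82.0.0.0 - 82.7.255.255)
  82.0.0.0/17 (82.0.0.0 - 82.0.127.255)
  82.0.64.0/18 (82.0.64.0 - 82.0.127.255)
  82.0.96.0/19 (82.0.96.0 - 82.0.127.255)
Most specific is 82.0.96.0/19.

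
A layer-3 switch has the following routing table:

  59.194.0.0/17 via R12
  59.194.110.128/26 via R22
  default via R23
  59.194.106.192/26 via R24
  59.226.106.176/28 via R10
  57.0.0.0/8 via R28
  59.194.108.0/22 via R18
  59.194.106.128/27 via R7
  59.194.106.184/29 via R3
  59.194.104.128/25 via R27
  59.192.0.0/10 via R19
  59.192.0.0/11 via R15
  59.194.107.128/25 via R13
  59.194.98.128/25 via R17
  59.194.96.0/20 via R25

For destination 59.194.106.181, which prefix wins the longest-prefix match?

59.194.96.0/20

Entries matching 59.194.106.181:
  0.0.0.0/0 (default, matches everything)
  59.192.0.0/10 (59.192.0.0 - 59.255.255.255)
  59.192.0.0/11 (59.192.0.0 - 59.223.255.255)
  59.194.0.0/17 (59.194.0.0 - 59.194.127.255)
  59.194.96.0/20 (59.194.96.0 - 59.194.111.255)
Most specific is 59.194.96.0/20.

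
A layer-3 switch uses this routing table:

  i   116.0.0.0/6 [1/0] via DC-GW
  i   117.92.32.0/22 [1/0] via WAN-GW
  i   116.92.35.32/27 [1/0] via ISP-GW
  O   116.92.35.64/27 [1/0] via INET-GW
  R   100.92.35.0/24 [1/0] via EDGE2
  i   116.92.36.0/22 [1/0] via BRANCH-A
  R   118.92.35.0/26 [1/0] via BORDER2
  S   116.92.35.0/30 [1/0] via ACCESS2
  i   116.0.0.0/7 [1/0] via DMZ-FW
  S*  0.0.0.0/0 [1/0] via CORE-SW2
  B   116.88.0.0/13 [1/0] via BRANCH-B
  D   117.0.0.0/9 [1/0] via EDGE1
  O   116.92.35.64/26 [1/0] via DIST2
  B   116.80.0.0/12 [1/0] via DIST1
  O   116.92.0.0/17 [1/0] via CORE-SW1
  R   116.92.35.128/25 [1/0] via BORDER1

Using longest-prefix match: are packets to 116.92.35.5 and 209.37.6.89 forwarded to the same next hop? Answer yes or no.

116.92.35.5: longest match 116.92.0.0/17 -> CORE-SW1
209.37.6.89: longest match 0.0.0.0/0 -> CORE-SW2

no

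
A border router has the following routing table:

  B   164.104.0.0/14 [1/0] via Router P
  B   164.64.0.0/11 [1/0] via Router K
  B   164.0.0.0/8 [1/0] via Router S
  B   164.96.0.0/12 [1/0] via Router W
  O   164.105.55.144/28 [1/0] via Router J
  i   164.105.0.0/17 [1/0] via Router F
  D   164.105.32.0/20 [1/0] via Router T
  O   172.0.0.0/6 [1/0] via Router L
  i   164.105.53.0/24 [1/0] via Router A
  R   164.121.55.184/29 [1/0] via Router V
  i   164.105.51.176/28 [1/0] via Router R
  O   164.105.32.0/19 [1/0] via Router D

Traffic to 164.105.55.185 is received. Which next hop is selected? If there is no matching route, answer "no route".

Router D

Routes whose prefix contains 164.105.55.185:
  164.0.0.0/8 (164.0.0.0 - 164.255.255.255) -> Router S
  164.96.0.0/12 (164.96.0.0 - 164.111.255.255) -> Router W
  164.104.0.0/14 (164.104.0.0 - 164.107.255.255) -> Router P
  164.105.0.0/17 (164.105.0.0 - 164.105.127.255) -> Router F
  164.105.32.0/19 (164.105.32.0 - 164.105.63.255) -> Router D
More-specific entries that do NOT match:
  164.121.55.184/29 (164.121.55.184 - 164.121.55.191) does not contain 164.105.55.185
  164.105.55.144/28 (164.105.55.144 - 164.105.55.159) does not contain 164.105.55.185
  164.105.51.176/28 (164.105.51.176 - 164.105.51.191) does not contain 164.105.55.185
  164.105.53.0/24 (164.105.53.0 - 164.105.53.255) does not contain 164.105.55.185
  164.105.32.0/20 (164.105.32.0 - 164.105.47.255) does not contain 164.105.55.185
Longest matching prefix is /19 -> next hop Router D.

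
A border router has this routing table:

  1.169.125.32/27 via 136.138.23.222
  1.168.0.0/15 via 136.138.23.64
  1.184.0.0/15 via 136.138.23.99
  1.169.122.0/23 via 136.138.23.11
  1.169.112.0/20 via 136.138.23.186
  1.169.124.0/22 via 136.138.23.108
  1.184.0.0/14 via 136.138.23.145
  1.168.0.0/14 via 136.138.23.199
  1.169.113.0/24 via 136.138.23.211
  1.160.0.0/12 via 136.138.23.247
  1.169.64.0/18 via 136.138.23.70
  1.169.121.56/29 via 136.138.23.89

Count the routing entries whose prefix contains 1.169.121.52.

Prefixes containing 1.169.121.52:
  1.160.0.0/12 (1.160.0.0 - 1.175.255.255)
  1.168.0.0/14 (1.168.0.0 - 1.171.255.255)
  1.168.0.0/15 (1.168.0.0 - 1.169.255.255)
  1.169.64.0/18 (1.169.64.0 - 1.169.127.255)
  1.169.112.0/20 (1.169.112.0 - 1.169.127.255)
Total matching entries: 5.

5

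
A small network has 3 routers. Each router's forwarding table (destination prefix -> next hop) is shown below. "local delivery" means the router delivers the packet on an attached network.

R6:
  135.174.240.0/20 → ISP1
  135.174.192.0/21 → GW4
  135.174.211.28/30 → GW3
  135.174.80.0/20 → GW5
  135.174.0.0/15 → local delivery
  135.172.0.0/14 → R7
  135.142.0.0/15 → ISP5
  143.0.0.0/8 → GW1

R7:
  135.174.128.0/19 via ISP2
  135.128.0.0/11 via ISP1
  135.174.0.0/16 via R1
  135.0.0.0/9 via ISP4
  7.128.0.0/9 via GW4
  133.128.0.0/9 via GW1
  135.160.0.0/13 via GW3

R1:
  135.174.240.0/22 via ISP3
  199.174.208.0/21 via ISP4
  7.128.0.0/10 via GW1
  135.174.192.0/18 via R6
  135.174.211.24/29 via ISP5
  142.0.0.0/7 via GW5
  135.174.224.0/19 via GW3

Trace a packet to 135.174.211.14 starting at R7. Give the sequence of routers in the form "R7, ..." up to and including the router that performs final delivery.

R7, R1, R6

At R7: longest match for 135.174.211.14 is 135.174.0.0/16 -> R1
At R1: longest match for 135.174.211.14 is 135.174.192.0/18 -> R6
At R6: longest match for 135.174.211.14 is 135.174.0.0/15 -> local delivery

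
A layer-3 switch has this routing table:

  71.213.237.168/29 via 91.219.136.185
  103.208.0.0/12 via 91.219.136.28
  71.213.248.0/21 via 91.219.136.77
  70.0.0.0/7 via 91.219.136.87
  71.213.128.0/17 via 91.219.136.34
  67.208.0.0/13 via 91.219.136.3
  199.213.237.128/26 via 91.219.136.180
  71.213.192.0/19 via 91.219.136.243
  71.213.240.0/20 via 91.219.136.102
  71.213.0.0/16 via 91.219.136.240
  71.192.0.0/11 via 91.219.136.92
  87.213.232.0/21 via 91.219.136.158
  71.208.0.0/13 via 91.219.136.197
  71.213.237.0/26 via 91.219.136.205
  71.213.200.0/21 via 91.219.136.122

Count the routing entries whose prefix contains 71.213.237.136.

Prefixes containing 71.213.237.136:
  70.0.0.0/7 (70.0.0.0 - 71.255.255.255)
  71.192.0.0/11 (71.192.0.0 - 71.223.255.255)
  71.208.0.0/13 (71.208.0.0 - 71.215.255.255)
  71.213.0.0/16 (71.213.0.0 - 71.213.255.255)
  71.213.128.0/17 (71.213.128.0 - 71.213.255.255)
Total matching entries: 5.

5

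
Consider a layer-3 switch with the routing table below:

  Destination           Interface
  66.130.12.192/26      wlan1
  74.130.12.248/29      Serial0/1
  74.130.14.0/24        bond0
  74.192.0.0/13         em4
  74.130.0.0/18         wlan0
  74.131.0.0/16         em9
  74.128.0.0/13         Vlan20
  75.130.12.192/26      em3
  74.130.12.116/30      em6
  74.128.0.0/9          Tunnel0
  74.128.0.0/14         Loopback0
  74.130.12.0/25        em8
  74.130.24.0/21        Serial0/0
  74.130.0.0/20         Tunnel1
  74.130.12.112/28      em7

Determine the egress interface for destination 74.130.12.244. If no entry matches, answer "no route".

Routes whose prefix contains 74.130.12.244:
  74.128.0.0/9 (74.128.0.0 - 74.255.255.255) -> Tunnel0
  74.128.0.0/13 (74.128.0.0 - 74.135.255.255) -> Vlan20
  74.128.0.0/14 (74.128.0.0 - 74.131.255.255) -> Loopback0
  74.130.0.0/18 (74.130.0.0 - 74.130.63.255) -> wlan0
  74.130.0.0/20 (74.130.0.0 - 74.130.15.255) -> Tunnel1
More-specific entries that do NOT match:
  74.130.12.116/30 (74.130.12.116 - 74.130.12.119) does not contain 74.130.12.244
  74.130.12.248/29 (74.130.12.248 - 74.130.12.255) does not contain 74.130.12.244
  74.130.12.112/28 (74.130.12.112 - 74.130.12.127) does not contain 74.130.12.244
  66.130.12.192/26 (66.130.12.192 - 66.130.12.255) does not contain 74.130.12.244
  75.130.12.192/26 (75.130.12.192 - 75.130.12.255) does not contain 74.130.12.244
  74.130.12.0/25 (74.130.12.0 - 74.130.12.127) does not contain 74.130.12.244
  74.130.14.0/24 (74.130.14.0 - 74.130.14.255) does not contain 74.130.12.244
  74.130.24.0/21 (74.130.24.0 - 74.130.31.255) does not contain 74.130.12.244
Longest matching prefix is /20 -> interface Tunnel1.

Tunnel1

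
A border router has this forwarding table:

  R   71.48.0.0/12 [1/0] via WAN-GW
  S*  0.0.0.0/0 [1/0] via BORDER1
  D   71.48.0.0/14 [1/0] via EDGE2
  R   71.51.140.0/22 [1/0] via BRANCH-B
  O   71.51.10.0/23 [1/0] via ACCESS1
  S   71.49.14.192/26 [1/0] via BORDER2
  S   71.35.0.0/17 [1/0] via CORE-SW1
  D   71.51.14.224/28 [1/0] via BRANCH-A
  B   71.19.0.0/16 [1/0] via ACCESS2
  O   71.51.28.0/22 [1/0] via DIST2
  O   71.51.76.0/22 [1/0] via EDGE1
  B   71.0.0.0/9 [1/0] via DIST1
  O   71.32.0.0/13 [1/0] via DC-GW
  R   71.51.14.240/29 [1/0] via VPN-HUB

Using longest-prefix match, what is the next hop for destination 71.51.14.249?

Routes whose prefix contains 71.51.14.249:
  0.0.0.0/0 (default, matches everything) -> BORDER1
  71.0.0.0/9 (71.0.0.0 - 71.127.255.255) -> DIST1
  71.48.0.0/12 (71.48.0.0 - 71.63.255.255) -> WAN-GW
  71.48.0.0/14 (71.48.0.0 - 71.51.255.255) -> EDGE2
More-specific entries that do NOT match:
  71.51.14.240/29 (71.51.14.240 - 71.51.14.247) does not contain 71.51.14.249
  71.51.14.224/28 (71.51.14.224 - 71.51.14.239) does not contain 71.51.14.249
  71.49.14.192/26 (71.49.14.192 - 71.49.14.255) does not contain 71.51.14.249
  71.51.10.0/23 (71.51.10.0 - 71.51.11.255) does not contain 71.51.14.249
  71.51.140.0/22 (71.51.140.0 - 71.51.143.255) does not contain 71.51.14.249
  71.51.28.0/22 (71.51.28.0 - 71.51.31.255) does not contain 71.51.14.249
  71.51.76.0/22 (71.51.76.0 - 71.51.79.255) does not contain 71.51.14.249
  71.35.0.0/17 (71.35.0.0 - 71.35.127.255) does not contain 71.51.14.249
  71.19.0.0/16 (71.19.0.0 - 71.19.255.255) does not contain 71.51.14.249
Longest matching prefix is /14 -> next hop EDGE2.

EDGE2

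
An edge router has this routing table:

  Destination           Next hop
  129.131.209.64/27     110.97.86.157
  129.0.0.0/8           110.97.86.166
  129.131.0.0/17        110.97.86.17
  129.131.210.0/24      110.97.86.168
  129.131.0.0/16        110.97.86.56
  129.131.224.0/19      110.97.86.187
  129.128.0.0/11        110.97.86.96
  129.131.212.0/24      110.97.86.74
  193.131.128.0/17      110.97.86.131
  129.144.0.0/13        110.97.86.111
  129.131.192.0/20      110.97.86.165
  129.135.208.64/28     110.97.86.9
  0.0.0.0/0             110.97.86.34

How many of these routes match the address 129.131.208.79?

Prefixes containing 129.131.208.79:
  0.0.0.0/0 (default, matches everything)
  129.0.0.0/8 (129.0.0.0 - 129.255.255.255)
  129.128.0.0/11 (129.128.0.0 - 129.159.255.255)
  129.131.0.0/16 (129.131.0.0 - 129.131.255.255)
Total matching entries: 4.

4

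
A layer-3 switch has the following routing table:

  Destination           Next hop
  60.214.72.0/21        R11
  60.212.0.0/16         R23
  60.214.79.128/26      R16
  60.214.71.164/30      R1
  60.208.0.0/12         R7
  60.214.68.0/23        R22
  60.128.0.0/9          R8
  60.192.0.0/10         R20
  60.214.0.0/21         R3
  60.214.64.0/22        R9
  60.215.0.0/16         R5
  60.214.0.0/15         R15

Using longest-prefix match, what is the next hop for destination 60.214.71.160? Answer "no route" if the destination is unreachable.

R15

Routes whose prefix contains 60.214.71.160:
  60.128.0.0/9 (60.128.0.0 - 60.255.255.255) -> R8
  60.192.0.0/10 (60.192.0.0 - 60.255.255.255) -> R20
  60.208.0.0/12 (60.208.0.0 - 60.223.255.255) -> R7
  60.214.0.0/15 (60.214.0.0 - 60.215.255.255) -> R15
More-specific entries that do NOT match:
  60.214.71.164/30 (60.214.71.164 - 60.214.71.167) does not contain 60.214.71.160
  60.214.79.128/26 (60.214.79.128 - 60.214.79.191) does not contain 60.214.71.160
  60.214.68.0/23 (60.214.68.0 - 60.214.69.255) does not contain 60.214.71.160
  60.214.64.0/22 (60.214.64.0 - 60.214.67.255) does not contain 60.214.71.160
  60.214.72.0/21 (60.214.72.0 - 60.214.79.255) does not contain 60.214.71.160
  60.214.0.0/21 (60.214.0.0 - 60.214.7.255) does not contain 60.214.71.160
  60.212.0.0/16 (60.212.0.0 - 60.212.255.255) does not contain 60.214.71.160
  60.215.0.0/16 (60.215.0.0 - 60.215.255.255) does not contain 60.214.71.160
Longest matching prefix is /15 -> next hop R15.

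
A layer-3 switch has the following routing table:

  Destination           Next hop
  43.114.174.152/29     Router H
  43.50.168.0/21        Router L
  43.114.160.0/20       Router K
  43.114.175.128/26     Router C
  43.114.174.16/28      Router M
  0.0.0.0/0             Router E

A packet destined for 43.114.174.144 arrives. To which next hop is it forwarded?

Routes whose prefix contains 43.114.174.144:
  0.0.0.0/0 (default, matches everything) -> Router E
  43.114.160.0/20 (43.114.160.0 - 43.114.175.255) -> Router K
More-specific entries that do NOT match:
  43.114.174.152/29 (43.114.174.152 - 43.114.174.159) does not contain 43.114.174.144
  43.114.174.16/28 (43.114.174.16 - 43.114.174.31) does not contain 43.114.174.144
  43.114.175.128/26 (43.114.175.128 - 43.114.175.191) does not contain 43.114.174.144
  43.50.168.0/21 (43.50.168.0 - 43.50.175.255) does not contain 43.114.174.144
Longest matching prefix is /20 -> next hop Router K.

Router K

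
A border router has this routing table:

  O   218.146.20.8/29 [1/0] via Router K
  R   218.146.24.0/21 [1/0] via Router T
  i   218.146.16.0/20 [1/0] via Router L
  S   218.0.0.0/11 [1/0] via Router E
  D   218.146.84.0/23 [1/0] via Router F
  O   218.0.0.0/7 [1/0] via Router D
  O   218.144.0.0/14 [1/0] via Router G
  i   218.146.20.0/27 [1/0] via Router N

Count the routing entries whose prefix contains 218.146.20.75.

3

Prefixes containing 218.146.20.75:
  218.0.0.0/7 (218.0.0.0 - 219.255.255.255)
  218.144.0.0/14 (218.144.0.0 - 218.147.255.255)
  218.146.16.0/20 (218.146.16.0 - 218.146.31.255)
Total matching entries: 3.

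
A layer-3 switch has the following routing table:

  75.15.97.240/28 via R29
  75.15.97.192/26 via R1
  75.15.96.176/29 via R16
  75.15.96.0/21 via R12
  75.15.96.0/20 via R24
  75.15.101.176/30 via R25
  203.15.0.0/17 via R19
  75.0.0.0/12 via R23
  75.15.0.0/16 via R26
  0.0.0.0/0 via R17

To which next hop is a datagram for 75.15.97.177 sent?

R12

Routes whose prefix contains 75.15.97.177:
  0.0.0.0/0 (default, matches everything) -> R17
  75.0.0.0/12 (75.0.0.0 - 75.15.255.255) -> R23
  75.15.0.0/16 (75.15.0.0 - 75.15.255.255) -> R26
  75.15.96.0/20 (75.15.96.0 - 75.15.111.255) -> R24
  75.15.96.0/21 (75.15.96.0 - 75.15.103.255) -> R12
More-specific entries that do NOT match:
  75.15.101.176/30 (75.15.101.176 - 75.15.101.179) does not contain 75.15.97.177
  75.15.96.176/29 (75.15.96.176 - 75.15.96.183) does not contain 75.15.97.177
  75.15.97.240/28 (75.15.97.240 - 75.15.97.255) does not contain 75.15.97.177
  75.15.97.192/26 (75.15.97.192 - 75.15.97.255) does not contain 75.15.97.177
Longest matching prefix is /21 -> next hop R12.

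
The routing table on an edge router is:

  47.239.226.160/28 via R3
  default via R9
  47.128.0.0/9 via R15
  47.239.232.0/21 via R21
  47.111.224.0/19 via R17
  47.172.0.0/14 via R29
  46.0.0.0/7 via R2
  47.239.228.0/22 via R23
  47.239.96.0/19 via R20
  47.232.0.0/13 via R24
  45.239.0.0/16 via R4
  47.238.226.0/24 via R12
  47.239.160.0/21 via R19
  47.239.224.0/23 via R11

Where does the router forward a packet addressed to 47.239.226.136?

Routes whose prefix contains 47.239.226.136:
  0.0.0.0/0 (default, matches everything) -> R9
  46.0.0.0/7 (46.0.0.0 - 47.255.255.255) -> R2
  47.128.0.0/9 (47.128.0.0 - 47.255.255.255) -> R15
  47.232.0.0/13 (47.232.0.0 - 47.239.255.255) -> R24
More-specific entries that do NOT match:
  47.239.226.160/28 (47.239.226.160 - 47.239.226.175) does not contain 47.239.226.136
  47.238.226.0/24 (47.238.226.0 - 47.238.226.255) does not contain 47.239.226.136
  47.239.224.0/23 (47.239.224.0 - 47.239.225.255) does not contain 47.239.226.136
  47.239.228.0/22 (47.239.228.0 - 47.239.231.255) does not contain 47.239.226.136
  47.239.232.0/21 (47.239.232.0 - 47.239.239.255) does not contain 47.239.226.136
  47.239.160.0/21 (47.239.160.0 - 47.239.167.255) does not contain 47.239.226.136
  47.111.224.0/19 (47.111.224.0 - 47.111.255.255) does not contain 47.239.226.136
  47.239.96.0/19 (47.239.96.0 - 47.239.127.255) does not contain 47.239.226.136
  45.239.0.0/16 (45.239.0.0 - 45.239.255.255) does not contain 47.239.226.136
  47.172.0.0/14 (47.172.0.0 - 47.175.255.255) does not contain 47.239.226.136
Longest matching prefix is /13 -> next hop R24.

R24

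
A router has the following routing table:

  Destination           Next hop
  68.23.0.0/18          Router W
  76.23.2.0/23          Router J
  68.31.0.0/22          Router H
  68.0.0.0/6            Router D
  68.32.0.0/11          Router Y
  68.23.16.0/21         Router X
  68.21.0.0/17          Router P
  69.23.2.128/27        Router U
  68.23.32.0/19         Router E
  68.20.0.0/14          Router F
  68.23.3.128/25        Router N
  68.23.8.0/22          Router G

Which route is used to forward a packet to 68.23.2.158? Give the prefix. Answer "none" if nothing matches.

68.23.0.0/18

Entries matching 68.23.2.158:
  68.0.0.0/6 (68.0.0.0 - 71.255.255.255)
  68.20.0.0/14 (68.20.0.0 - 68.23.255.255)
  68.23.0.0/18 (68.23.0.0 - 68.23.63.255)
Most specific is 68.23.0.0/18.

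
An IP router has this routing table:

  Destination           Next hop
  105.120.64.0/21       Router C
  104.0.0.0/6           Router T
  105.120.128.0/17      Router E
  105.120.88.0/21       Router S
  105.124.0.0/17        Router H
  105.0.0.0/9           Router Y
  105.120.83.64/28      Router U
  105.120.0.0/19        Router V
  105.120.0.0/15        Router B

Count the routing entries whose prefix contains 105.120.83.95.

Prefixes containing 105.120.83.95:
  104.0.0.0/6 (104.0.0.0 - 107.255.255.255)
  105.0.0.0/9 (105.0.0.0 - 105.127.255.255)
  105.120.0.0/15 (105.120.0.0 - 105.121.255.255)
Total matching entries: 3.

3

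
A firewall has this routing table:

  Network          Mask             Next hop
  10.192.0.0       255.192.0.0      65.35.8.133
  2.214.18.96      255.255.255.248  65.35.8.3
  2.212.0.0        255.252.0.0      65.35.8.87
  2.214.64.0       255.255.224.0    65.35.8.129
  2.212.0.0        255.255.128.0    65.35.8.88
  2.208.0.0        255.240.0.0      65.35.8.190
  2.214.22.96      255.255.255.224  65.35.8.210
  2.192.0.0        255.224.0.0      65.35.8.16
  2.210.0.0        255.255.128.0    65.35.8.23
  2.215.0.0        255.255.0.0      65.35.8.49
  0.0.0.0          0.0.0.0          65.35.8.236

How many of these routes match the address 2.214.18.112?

Prefixes containing 2.214.18.112:
  0.0.0.0/0 (default, matches everything)
  2.192.0.0/11 (2.192.0.0 - 2.223.255.255)
  2.208.0.0/12 (2.208.0.0 - 2.223.255.255)
  2.212.0.0/14 (2.212.0.0 - 2.215.255.255)
Total matching entries: 4.

4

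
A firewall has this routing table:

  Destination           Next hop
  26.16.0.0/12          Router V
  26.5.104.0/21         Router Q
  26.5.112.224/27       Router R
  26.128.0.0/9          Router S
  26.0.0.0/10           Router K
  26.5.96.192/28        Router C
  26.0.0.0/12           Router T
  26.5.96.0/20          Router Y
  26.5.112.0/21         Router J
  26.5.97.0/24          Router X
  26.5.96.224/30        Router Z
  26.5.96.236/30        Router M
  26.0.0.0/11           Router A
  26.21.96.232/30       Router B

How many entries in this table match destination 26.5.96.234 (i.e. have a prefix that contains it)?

4

Prefixes containing 26.5.96.234:
  26.0.0.0/10 (26.0.0.0 - 26.63.255.255)
  26.0.0.0/11 (26.0.0.0 - 26.31.255.255)
  26.0.0.0/12 (26.0.0.0 - 26.15.255.255)
  26.5.96.0/20 (26.5.96.0 - 26.5.111.255)
Total matching entries: 4.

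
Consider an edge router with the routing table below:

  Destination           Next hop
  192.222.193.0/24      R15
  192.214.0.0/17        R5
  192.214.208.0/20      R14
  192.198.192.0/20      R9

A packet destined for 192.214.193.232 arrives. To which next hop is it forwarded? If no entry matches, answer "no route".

No entry's prefix contains 192.214.193.232; there is no default route.

no route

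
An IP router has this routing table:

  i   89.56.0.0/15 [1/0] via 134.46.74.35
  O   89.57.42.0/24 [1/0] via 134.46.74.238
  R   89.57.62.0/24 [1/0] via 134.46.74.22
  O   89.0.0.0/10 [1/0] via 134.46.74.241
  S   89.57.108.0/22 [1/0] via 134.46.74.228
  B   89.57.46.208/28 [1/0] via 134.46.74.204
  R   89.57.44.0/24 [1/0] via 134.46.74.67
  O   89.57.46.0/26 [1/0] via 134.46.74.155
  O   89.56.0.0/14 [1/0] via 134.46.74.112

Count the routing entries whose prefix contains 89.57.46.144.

Prefixes containing 89.57.46.144:
  89.0.0.0/10 (89.0.0.0 - 89.63.255.255)
  89.56.0.0/14 (89.56.0.0 - 89.59.255.255)
  89.56.0.0/15 (89.56.0.0 - 89.57.255.255)
Total matching entries: 3.

3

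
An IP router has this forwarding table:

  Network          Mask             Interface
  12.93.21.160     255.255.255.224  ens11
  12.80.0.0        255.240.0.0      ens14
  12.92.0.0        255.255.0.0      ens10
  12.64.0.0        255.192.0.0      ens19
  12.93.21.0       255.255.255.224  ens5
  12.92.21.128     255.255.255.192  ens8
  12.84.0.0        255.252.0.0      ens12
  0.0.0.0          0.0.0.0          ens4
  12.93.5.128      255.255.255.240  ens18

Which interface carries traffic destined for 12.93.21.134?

ens14

Routes whose prefix contains 12.93.21.134:
  0.0.0.0/0 (default, matches everything) -> ens4
  12.64.0.0/10 (12.64.0.0 - 12.127.255.255) -> ens19
  12.80.0.0/12 (12.80.0.0 - 12.95.255.255) -> ens14
More-specific entries that do NOT match:
  12.93.5.128/28 (12.93.5.128 - 12.93.5.143) does not contain 12.93.21.134
  12.93.21.160/27 (12.93.21.160 - 12.93.21.191) does not contain 12.93.21.134
  12.93.21.0/27 (12.93.21.0 - 12.93.21.31) does not contain 12.93.21.134
  12.92.21.128/26 (12.92.21.128 - 12.92.21.191) does not contain 12.93.21.134
  12.92.0.0/16 (12.92.0.0 - 12.92.255.255) does not contain 12.93.21.134
  12.84.0.0/14 (12.84.0.0 - 12.87.255.255) does not contain 12.93.21.134
Longest matching prefix is /12 -> interface ens14.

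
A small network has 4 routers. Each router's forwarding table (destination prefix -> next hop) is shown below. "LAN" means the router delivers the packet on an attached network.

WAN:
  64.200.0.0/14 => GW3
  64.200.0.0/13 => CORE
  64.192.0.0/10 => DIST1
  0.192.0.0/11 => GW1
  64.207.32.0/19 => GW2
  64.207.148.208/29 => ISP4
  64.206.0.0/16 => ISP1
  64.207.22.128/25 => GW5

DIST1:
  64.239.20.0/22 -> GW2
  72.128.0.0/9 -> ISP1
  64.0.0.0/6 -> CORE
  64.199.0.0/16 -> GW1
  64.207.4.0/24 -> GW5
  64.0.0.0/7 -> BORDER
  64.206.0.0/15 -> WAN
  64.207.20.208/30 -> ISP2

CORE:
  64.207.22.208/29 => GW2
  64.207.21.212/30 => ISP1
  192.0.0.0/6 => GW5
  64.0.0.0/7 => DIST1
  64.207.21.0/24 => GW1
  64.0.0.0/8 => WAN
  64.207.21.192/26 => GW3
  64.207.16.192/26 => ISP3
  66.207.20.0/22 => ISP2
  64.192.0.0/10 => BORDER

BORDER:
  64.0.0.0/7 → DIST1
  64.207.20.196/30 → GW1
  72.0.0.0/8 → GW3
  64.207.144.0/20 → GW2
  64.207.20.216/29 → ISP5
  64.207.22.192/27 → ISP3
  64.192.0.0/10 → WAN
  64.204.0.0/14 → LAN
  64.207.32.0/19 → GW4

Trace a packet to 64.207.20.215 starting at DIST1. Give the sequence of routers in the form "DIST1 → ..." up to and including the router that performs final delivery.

DIST1 → WAN → CORE → BORDER

At DIST1: longest match for 64.207.20.215 is 64.206.0.0/15 -> WAN
At WAN: longest match for 64.207.20.215 is 64.200.0.0/13 -> CORE
At CORE: longest match for 64.207.20.215 is 64.192.0.0/10 -> BORDER
At BORDER: longest match for 64.207.20.215 is 64.204.0.0/14 -> LAN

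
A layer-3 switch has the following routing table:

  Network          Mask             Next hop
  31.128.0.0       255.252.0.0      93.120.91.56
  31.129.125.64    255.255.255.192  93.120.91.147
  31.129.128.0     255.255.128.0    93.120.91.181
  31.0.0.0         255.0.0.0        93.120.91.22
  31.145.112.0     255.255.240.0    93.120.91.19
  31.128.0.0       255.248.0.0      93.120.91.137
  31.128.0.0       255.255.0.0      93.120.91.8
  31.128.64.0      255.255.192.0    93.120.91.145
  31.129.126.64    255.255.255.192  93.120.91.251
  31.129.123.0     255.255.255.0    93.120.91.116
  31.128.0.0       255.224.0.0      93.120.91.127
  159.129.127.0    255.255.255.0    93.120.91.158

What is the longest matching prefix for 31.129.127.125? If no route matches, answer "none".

Entries matching 31.129.127.125:
  31.0.0.0/8 (31.0.0.0 - 31.255.255.255)
  31.128.0.0/11 (31.128.0.0 - 31.159.255.255)
  31.128.0.0/13 (31.128.0.0 - 31.135.255.255)
  31.128.0.0/14 (31.128.0.0 - 31.131.255.255)
Most specific is 31.128.0.0/14.

31.128.0.0/14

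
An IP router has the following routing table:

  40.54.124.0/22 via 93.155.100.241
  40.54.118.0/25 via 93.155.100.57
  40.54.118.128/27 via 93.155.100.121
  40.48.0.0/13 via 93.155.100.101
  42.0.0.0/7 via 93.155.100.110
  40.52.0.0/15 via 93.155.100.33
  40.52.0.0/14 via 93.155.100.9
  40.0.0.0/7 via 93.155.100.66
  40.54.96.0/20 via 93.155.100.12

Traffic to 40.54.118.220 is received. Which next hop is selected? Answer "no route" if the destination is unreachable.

Routes whose prefix contains 40.54.118.220:
  40.0.0.0/7 (40.0.0.0 - 41.255.255.255) -> 93.155.100.66
  40.48.0.0/13 (40.48.0.0 - 40.55.255.255) -> 93.155.100.101
  40.52.0.0/14 (40.52.0.0 - 40.55.255.255) -> 93.155.100.9
More-specific entries that do NOT match:
  40.54.118.128/27 (40.54.118.128 - 40.54.118.159) does not contain 40.54.118.220
  40.54.118.0/25 (40.54.118.0 - 40.54.118.127) does not contain 40.54.118.220
  40.54.124.0/22 (40.54.124.0 - 40.54.127.255) does not contain 40.54.118.220
  40.54.96.0/20 (40.54.96.0 - 40.54.111.255) does not contain 40.54.118.220
  40.52.0.0/15 (40.52.0.0 - 40.53.255.255) does not contain 40.54.118.220
Longest matching prefix is /14 -> next hop 93.155.100.9.

93.155.100.9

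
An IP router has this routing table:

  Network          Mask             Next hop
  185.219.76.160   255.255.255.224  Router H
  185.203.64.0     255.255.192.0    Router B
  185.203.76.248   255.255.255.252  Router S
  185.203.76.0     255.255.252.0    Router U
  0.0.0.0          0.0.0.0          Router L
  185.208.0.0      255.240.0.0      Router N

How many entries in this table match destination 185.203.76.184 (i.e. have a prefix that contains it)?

3

Prefixes containing 185.203.76.184:
  0.0.0.0/0 (default, matches everything)
  185.203.64.0/18 (185.203.64.0 - 185.203.127.255)
  185.203.76.0/22 (185.203.76.0 - 185.203.79.255)
Total matching entries: 3.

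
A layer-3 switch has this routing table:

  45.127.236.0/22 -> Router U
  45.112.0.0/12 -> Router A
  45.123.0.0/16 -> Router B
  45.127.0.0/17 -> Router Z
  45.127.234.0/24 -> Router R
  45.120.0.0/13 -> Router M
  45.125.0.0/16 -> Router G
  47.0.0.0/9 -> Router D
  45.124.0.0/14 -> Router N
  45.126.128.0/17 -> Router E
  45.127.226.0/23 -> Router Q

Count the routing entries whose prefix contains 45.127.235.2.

Prefixes containing 45.127.235.2:
  45.112.0.0/12 (45.112.0.0 - 45.127.255.255)
  45.120.0.0/13 (45.120.0.0 - 45.127.255.255)
  45.124.0.0/14 (45.124.0.0 - 45.127.255.255)
Total matching entries: 3.

3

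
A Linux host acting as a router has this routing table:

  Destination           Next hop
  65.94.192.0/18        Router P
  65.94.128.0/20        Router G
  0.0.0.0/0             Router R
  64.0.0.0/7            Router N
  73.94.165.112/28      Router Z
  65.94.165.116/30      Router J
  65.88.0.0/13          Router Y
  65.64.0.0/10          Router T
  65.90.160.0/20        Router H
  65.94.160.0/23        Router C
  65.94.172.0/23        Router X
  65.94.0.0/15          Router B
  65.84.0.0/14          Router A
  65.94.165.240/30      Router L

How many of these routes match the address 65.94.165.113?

5

Prefixes containing 65.94.165.113:
  0.0.0.0/0 (default, matches everything)
  64.0.0.0/7 (64.0.0.0 - 65.255.255.255)
  65.64.0.0/10 (65.64.0.0 - 65.127.255.255)
  65.88.0.0/13 (65.88.0.0 - 65.95.255.255)
  65.94.0.0/15 (65.94.0.0 - 65.95.255.255)
Total matching entries: 5.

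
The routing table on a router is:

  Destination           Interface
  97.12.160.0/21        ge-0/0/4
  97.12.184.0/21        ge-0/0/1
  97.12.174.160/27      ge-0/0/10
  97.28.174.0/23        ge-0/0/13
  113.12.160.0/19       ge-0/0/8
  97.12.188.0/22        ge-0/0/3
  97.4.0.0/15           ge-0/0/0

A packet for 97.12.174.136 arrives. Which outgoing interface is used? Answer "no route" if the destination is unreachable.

no route

No entry's prefix contains 97.12.174.136; there is no default route.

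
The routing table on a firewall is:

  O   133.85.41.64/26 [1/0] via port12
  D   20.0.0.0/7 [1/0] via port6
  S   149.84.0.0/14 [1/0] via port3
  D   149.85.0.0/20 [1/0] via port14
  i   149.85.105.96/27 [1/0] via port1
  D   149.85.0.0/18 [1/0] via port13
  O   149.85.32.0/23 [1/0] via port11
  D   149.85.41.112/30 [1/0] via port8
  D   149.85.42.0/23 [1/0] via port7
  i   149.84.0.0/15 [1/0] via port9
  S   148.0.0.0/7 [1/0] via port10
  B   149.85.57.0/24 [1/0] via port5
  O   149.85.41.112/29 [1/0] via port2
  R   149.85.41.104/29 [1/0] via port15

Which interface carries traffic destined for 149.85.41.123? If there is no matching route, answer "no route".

Routes whose prefix contains 149.85.41.123:
  148.0.0.0/7 (148.0.0.0 - 149.255.255.255) -> port10
  149.84.0.0/14 (149.84.0.0 - 149.87.255.255) -> port3
  149.84.0.0/15 (149.84.0.0 - 149.85.255.255) -> port9
  149.85.0.0/18 (149.85.0.0 - 149.85.63.255) -> port13
More-specific entries that do NOT match:
  149.85.41.112/30 (149.85.41.112 - 149.85.41.115) does not contain 149.85.41.123
  149.85.41.112/29 (149.85.41.112 - 149.85.41.119) does not contain 149.85.41.123
  149.85.41.104/29 (149.85.41.104 - 149.85.41.111) does not contain 149.85.41.123
  149.85.105.96/27 (149.85.105.96 - 149.85.105.127) does not contain 149.85.41.123
  133.85.41.64/26 (133.85.41.64 - 133.85.41.127) does not contain 149.85.41.123
  149.85.57.0/24 (149.85.57.0 - 149.85.57.255) does not contain 149.85.41.123
  149.85.32.0/23 (149.85.32.0 - 149.85.33.255) does not contain 149.85.41.123
  149.85.42.0/23 (149.85.42.0 - 149.85.43.255) does not contain 149.85.41.123
  149.85.0.0/20 (149.85.0.0 - 149.85.15.255) does not contain 149.85.41.123
Longest matching prefix is /18 -> interface port13.

port13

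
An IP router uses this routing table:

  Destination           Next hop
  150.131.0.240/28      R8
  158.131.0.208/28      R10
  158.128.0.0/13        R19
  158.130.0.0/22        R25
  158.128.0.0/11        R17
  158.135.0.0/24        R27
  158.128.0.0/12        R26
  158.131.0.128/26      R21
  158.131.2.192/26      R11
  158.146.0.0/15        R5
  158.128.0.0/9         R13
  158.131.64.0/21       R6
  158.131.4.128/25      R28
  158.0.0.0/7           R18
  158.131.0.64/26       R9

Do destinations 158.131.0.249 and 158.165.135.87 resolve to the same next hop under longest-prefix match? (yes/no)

no

158.131.0.249: longest match 158.128.0.0/13 -> R19
158.165.135.87: longest match 158.128.0.0/9 -> R13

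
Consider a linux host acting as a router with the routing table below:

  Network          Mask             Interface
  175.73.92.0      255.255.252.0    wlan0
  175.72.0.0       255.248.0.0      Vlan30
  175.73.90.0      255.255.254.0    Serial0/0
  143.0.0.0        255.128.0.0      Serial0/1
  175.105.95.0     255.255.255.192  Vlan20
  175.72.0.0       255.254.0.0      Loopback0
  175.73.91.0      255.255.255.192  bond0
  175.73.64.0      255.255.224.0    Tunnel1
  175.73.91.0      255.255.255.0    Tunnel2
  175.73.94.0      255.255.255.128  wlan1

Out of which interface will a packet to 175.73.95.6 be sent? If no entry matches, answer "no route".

wlan0

Routes whose prefix contains 175.73.95.6:
  175.72.0.0/13 (175.72.0.0 - 175.79.255.255) -> Vlan30
  175.72.0.0/15 (175.72.0.0 - 175.73.255.255) -> Loopback0
  175.73.64.0/19 (175.73.64.0 - 175.73.95.255) -> Tunnel1
  175.73.92.0/22 (175.73.92.0 - 175.73.95.255) -> wlan0
More-specific entries that do NOT match:
  175.105.95.0/26 (175.105.95.0 - 175.105.95.63) does not contain 175.73.95.6
  175.73.91.0/26 (175.73.91.0 - 175.73.91.63) does not contain 175.73.95.6
  175.73.94.0/25 (175.73.94.0 - 175.73.94.127) does not contain 175.73.95.6
  175.73.91.0/24 (175.73.91.0 - 175.73.91.255) does not contain 175.73.95.6
  175.73.90.0/23 (175.73.90.0 - 175.73.91.255) does not contain 175.73.95.6
Longest matching prefix is /22 -> interface wlan0.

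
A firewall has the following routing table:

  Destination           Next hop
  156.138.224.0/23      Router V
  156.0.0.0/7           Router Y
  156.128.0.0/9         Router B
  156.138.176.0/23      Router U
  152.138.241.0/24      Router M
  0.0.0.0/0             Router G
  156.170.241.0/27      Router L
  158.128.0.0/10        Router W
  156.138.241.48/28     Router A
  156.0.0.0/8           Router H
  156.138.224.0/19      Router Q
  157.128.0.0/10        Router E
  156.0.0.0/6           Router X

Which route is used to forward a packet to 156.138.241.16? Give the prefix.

156.138.224.0/19

Entries matching 156.138.241.16:
  0.0.0.0/0 (default, matches everything)
  156.0.0.0/6 (156.0.0.0 - 159.255.255.255)
  156.0.0.0/7 (156.0.0.0 - 157.255.255.255)
  156.0.0.0/8 (156.0.0.0 - 156.255.255.255)
  156.128.0.0/9 (156.128.0.0 - 156.255.255.255)
  156.138.224.0/19 (156.138.224.0 - 156.138.255.255)
Most specific is 156.138.224.0/19.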